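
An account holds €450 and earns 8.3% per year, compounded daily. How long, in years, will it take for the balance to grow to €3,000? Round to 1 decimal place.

(1 + 0.000227397)^(365t) = 3,000/450 = 6.6667.
365t·ln(1 + 0.000227397) = ln(6.6667); 365t = 1.8971/0.000227371 ≈ 8343.7051.
t ≈ 22.8595 years.

22.9 years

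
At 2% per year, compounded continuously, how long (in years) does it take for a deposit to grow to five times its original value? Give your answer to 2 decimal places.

80.47 years

e^(0.02t) = 5, so 0.02t = ln 5 ≈ 1.6094.
t ≈ 1.6094/0.02 ≈ 80.4719.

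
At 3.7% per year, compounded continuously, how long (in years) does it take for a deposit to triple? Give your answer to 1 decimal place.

e^(0.037t) = 3, so 0.037t = ln 3 ≈ 1.0986.
t ≈ 1.0986/0.037 ≈ 29.6922.

29.7 years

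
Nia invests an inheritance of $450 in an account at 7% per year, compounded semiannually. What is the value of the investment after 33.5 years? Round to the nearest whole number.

Growth factor = (1 + 0.035)^67 ≈ 10.02313168.
A ≈ 450 × 10.02313168 ≈ 4,510.4093.

$4,510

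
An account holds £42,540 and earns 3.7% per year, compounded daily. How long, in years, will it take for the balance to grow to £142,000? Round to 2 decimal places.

32.58 years

(1 + 0.00010137)^(365t) = 142,000/42,540 = 3.338.
365t·ln(1 + 0.00010137) = ln(3.338); 365t = 1.2054/0.000101365 ≈ 11891.5357.
t ≈ 32.5795 years.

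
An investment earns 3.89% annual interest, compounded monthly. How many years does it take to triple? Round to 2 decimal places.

28.29 years

(1 + 0.00324167)^(12t) = 3.
12t = ln 3 / ln(1 + 0.00324167) ≈ 1.0986/0.00323642 ≈ 339.4525.
t ≈ 28.2877.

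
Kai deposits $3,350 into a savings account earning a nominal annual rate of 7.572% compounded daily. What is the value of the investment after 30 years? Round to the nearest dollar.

Periodic rate = 7.572%/365 = 0.000207452; periods = 365·30 = 10950.
A = 3,350·(1 + 0.07572/365)^10950 ≈ 3,350·9.6926164849 ≈ 32,470.2652.

$32,470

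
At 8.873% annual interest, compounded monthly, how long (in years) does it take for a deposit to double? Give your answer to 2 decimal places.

(1 + 0.00739417)^(12t) = 2.
12t = ln 2 / ln(1 + 0.00739417) ≈ 0.69315/0.00736696 ≈ 94.0886.
t ≈ 7.8407.

7.84 years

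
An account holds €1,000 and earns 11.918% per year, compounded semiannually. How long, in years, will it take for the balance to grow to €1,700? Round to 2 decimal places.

4.58 years

We need (1 + 0.05959)^(2t) = 1.7, so 2t = ln 1.7 / ln 1.05959 ≈ 9.1674.
t ≈ 9.1674/2 = 4.5837 years.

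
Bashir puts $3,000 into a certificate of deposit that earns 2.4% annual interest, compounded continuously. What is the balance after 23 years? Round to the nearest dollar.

A = P·e^(rt) = 3,000·e^(0.024·23) = 3,000·e^0.552.
e^0.552 ≈ 1.736722993, so A ≈ 5,210.1690.

$5,210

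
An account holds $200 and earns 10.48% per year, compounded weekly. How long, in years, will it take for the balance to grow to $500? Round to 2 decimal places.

8.75 years

(1 + 0.00201538)^(52t) = 500/200 = 2.5.
52t·ln(1 + 0.00201538) = ln(2.5); 52t = 0.91629/0.00201336 ≈ 455.1061.
t ≈ 8.7520 years.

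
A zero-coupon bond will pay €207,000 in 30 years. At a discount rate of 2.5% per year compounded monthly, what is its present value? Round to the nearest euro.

Growth factor = (1 + 0.025/12)^360 ≈ 2.11534904796.
P = 207,000/2.11534904796 ≈ 97,856.1908.

€97,856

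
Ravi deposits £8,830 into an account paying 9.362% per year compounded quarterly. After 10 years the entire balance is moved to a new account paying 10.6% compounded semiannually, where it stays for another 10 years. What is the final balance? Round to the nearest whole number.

£62,579

After 10 years at 9.362%: 8,830 × 2.5229077922 ≈ 22,277.2758.
Then 10 years at 10.6%: 22,277.2758 × 2.8091014486 ≈ 62,579.1277.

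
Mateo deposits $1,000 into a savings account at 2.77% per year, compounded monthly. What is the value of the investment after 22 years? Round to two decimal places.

$1,838.04

Growth factor = (1 + 0.0277/12)^264 ≈ 1.838036223.
A ≈ 1,000 × 1.838036223 ≈ 1,838.0362.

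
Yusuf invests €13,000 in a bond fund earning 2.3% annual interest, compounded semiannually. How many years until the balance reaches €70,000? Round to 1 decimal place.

73.6 years

We need (1 + 0.0115)^(2t) = 5.3846, so 2t = ln 5.3846 / ln 1.0115 ≈ 147.2355.
t ≈ 147.2355/2 = 73.6177 years.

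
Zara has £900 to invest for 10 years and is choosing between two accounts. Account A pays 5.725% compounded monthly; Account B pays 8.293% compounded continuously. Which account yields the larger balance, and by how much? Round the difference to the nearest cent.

Account B, by £469.29

A: (1 + 0.05725/12)^120 ≈ 1.770281683, so 900 × 1.770281683 ≈ 1,593.2535.
B: e^(0.08293·10) = e^0.8293 ≈ 2.291713979, so 900 × 2.291713979 ≈ 2,062.5426.
Difference ≈ 469.2891 in favor of B.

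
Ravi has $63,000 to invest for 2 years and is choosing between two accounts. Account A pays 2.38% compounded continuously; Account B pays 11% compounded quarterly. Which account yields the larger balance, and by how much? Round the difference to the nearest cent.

A: e^(0.0238·2) = e^0.0476 ≈ 1.048751071, so 63,000 × 1.048751071 ≈ 66,071.3175.
B: (1 + 0.0275)^8 ≈ 1.2423805519, so 63,000 × 1.2423805519 ≈ 78,269.9748.
Difference ≈ 12,198.6573 in favor of B.

Account B, by $12,198.66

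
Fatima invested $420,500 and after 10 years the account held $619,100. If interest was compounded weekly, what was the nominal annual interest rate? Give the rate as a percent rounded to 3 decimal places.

(1 + r/52)^520 = 619,100/420,500 = 1.47229.
1 + r/52 = 1.47229^(1/520) ≈ 1.000744, so r/52 ≈ 0.000744166.
r ≈ 52·0.000744166 = 3.86966%.

3.870%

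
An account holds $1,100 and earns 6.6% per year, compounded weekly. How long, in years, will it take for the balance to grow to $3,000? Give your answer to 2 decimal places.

15.21 years

We need (1 + 0.00126923)^(52t) = 2.7273, so 52t = ln 2.7273 / ln 1.001269 ≈ 790.9820.
t ≈ 790.9820/52 = 15.2112 years.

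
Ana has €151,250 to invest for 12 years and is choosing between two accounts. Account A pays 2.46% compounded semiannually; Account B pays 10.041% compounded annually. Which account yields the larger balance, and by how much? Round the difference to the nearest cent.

A: (1 + 0.0123)^24 ≈ 1.34097809715, so 151,250 × 1.34097809715 ≈ 202,822.9372.
B: (1 + 0.10041)^12 ≈ 3.15249452323, so 151,250 × 3.15249452323 ≈ 476,814.7966.
Difference ≈ 273,991.8594 in favor of B.

Account B, by €273,991.86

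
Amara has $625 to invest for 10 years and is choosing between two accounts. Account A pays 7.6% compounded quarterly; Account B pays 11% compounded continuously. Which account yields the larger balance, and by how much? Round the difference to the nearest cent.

Account A growth factor: (1 + 0.019)^40 ≈ 2.123084894; balance ≈ 1,326.9281.
Account B growth factor: e^(0.11·10) = e^1.1 ≈ 3.004166024; balance ≈ 1,877.6038.
Account B is larger by 550.6757.

Account B, by $550.68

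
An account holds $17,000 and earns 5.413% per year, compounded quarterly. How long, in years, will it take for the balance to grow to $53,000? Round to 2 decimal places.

21.15 years

We need (1 + 0.0135325)^(4t) = 3.1176, so 4t = ln 3.1176 / ln 1.013532 ≈ 84.5930.
t ≈ 84.5930/4 = 21.1483 years.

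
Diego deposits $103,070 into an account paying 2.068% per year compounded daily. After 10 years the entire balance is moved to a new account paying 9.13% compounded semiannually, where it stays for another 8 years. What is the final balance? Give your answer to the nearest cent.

$258,894.78

Phase 1: 103,070·(1 + 0.02068/365)^3650 ≈ 126,748.2088.
Phase 2: 126,748.2088·(1 + 0.04565)^16 ≈ 258,894.7832.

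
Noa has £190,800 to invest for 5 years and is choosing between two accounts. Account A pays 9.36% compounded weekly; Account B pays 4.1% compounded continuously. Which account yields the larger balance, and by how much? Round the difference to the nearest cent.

Account A growth factor: (1 + 0.0018)^260 ≈ 1.5961257789; balance ≈ 304,540.7986.
Account B growth factor: e^(0.041·5) = e^0.205 ≈ 1.22752506496; balance ≈ 234,211.7824.
Account A is larger by 70,329.0162.

Account A, by £70,329.02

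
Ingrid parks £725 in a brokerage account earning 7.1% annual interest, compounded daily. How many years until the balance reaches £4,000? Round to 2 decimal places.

We need (1 + 0.000194521)^(365t) = 5.5172, so 365t = ln 5.5172 / ln 1.000195 ≈ 8780.7900.
t ≈ 8780.7900/365 = 24.0570 years.

24.06 years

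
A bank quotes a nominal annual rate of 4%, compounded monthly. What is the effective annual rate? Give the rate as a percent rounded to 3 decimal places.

4.074%

One year is 12 periods at 0.00333333 each: (1 + 0.00333333)^12 ≈ 1.040742.
EAR = 1.040742 − 1 ≈ 4.07415%.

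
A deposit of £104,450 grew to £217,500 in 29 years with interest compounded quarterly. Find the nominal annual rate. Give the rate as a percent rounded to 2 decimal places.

2.54%

The 116-period growth factor is 217,500/104,450 = 2.08234.
r/4 = 2.08234^(1/116) − 1 ≈ 0.00634323, so r ≈ 4·0.00634323 = 2.53729%.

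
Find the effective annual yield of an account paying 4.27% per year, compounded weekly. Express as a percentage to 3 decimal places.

EAR = (1 + 4.27%/52)^52 − 1 = (1 + 0.000821154)^52 − 1.
(1 + 0.000821154)^52 ≈ 1.043606, so EAR ≈ 4.36065%.

4.361%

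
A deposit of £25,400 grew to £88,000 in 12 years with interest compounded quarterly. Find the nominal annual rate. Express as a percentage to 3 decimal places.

10.490%

(1 + r/4)^48 = 88,000/25,400 = 3.46457.
1 + r/4 = 3.46457^(1/48) ≈ 1.026225, so r/4 ≈ 0.0262252.
r ≈ 4·0.0262252 = 10.49009%.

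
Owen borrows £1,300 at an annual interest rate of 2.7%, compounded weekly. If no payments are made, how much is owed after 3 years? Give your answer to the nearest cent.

£1,409.65

Periodic rate = 2.7%/52 = 0.000519231; periods = 52·3 = 156.
A = 1,300·(1 + 0.027/52)^156 ≈ 1,300·1.084348102 ≈ 1,409.6525.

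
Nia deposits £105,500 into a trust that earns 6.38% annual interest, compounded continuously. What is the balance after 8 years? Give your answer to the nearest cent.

A = P·e^(rt) = 105,500·e^(0.0638·8) = 105,500·e^0.5104.
e^0.5104 ≈ 1.66595744466, so A ≈ 175,758.5104.

£175,758.51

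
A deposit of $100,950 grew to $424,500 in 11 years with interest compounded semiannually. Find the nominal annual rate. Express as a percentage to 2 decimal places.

The 22-period growth factor is 424,500/100,950 = 4.20505.
r/2 = 4.20505^(1/22) − 1 ≈ 0.067464, so r ≈ 2·0.067464 = 13.49280%.

13.49%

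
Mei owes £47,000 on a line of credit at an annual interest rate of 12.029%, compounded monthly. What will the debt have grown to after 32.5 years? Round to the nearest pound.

£2,298,721

Growth factor = (1 + 0.12029/12)^390 ≈ 48.90895968133.
A ≈ 47,000 × 48.90895968133 ≈ 2,298,721.1050.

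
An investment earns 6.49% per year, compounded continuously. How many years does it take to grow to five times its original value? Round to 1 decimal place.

e^(0.0649t) = 5, so 0.0649t = ln 5 ≈ 1.6094.
t ≈ 1.6094/0.0649 ≈ 24.7987.

24.8 years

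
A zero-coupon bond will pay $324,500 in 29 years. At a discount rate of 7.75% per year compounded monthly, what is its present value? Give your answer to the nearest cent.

$34,536.34

Periodic rate = 7.75%/12 = 0.00645833; 348 periods.
P = 324,500/(1 + 0.0775/12)^348 ≈ 324,500/9.39590113896 ≈ 34,536.3361.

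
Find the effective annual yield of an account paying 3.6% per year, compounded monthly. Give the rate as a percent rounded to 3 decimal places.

3.660%

EAR = (1 + 3.6%/12)^12 − 1 = (1 + 0.003)^12 − 1.
(1 + 0.003)^12 ≈ 1.0366, so EAR ≈ 3.66000%.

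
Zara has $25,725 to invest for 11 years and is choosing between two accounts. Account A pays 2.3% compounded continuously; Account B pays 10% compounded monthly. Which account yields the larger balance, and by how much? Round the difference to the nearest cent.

A: e^(0.023·11) = e^0.253 ≈ 1.2878832768, so 25,725 × 1.2878832768 ≈ 33,130.7973.
B: (1 + 0.1/12)^132 ≈ 2.9905041091, so 25,725 × 2.9905041091 ≈ 76,930.7182.
Difference ≈ 43,799.9209 in favor of B.

Account B, by $43,799.92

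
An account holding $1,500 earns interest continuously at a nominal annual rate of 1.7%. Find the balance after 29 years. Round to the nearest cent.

$2,455.83

A = P·e^(rt) = 1,500·e^(0.017·29) = 1,500·e^0.493.
e^0.493 ≈ 1.637220521, so A ≈ 2,455.8308.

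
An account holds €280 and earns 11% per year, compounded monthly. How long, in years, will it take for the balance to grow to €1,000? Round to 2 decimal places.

(1 + 0.00916667)^(12t) = 1,000/280 = 3.5714.
12t·ln(1 + 0.00916667) = ln(3.5714); 12t = 1.273/0.00912491 ≈ 139.5045.
t ≈ 11.6254 years.

11.63 years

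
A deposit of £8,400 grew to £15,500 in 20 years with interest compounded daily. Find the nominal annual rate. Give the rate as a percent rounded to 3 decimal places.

The 7300-period growth factor is 15,500/8,400 = 1.84524.
r/365 = 1.84524^(1/7300) − 1 ≈ 0.0000839225, so r ≈ 365·0.0000839225 = 3.06317%.

3.063%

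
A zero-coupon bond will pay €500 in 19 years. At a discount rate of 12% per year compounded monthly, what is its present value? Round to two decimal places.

Periodic rate = 12%/12 = 0.01; 228 periods.
P = 500/(1 + 0.01)^228 ≈ 500/9.6665883 ≈ 51.7246.

€51.72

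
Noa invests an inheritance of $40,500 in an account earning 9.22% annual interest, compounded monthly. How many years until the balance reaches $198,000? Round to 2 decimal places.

17.28 years

(1 + 0.00768333)^(12t) = 198,000/40,500 = 4.8889.
12t·ln(1 + 0.00768333) = ln(4.8889); 12t = 1.587/0.00765397 ≈ 207.3389.
t ≈ 17.2782 years.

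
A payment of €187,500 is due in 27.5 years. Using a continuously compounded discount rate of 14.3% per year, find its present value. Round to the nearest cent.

€3,673.99

P = A·e^(−rt) = 187,500·e^(−3.9325).
e^(−3.9325) ≈ 0.019594624707, so P ≈ 3,673.9921.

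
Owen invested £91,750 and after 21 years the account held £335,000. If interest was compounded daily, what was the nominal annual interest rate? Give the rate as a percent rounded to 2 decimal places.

(1 + r/365)^7665 = 335,000/91,750 = 3.65123.
1 + r/365 = 3.65123^(1/7665) ≈ 1.000169, so r/365 ≈ 0.000168972.
r ≈ 365·0.000168972 = 6.16749%.

6.17%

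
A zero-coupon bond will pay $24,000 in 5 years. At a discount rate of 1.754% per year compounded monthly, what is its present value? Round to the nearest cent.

Periodic rate = 1.754%/12 = 0.00146167; 60 periods.
P = 24,000/(1 + 0.01754/12)^60 ≈ 24,000/1.0915906761 ≈ 21,986.2633.

$21,986.26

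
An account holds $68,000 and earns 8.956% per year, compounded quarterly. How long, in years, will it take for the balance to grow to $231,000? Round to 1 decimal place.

13.8 years

(1 + 0.02239)^(4t) = 231,000/68,000 = 3.3971.
4t·ln(1 + 0.02239) = ln(3.3971); 4t = 1.2229/0.022143 ≈ 55.2278.
t ≈ 13.8069 years.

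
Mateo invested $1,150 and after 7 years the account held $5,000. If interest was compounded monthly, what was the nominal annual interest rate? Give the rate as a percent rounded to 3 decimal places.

The 84-period growth factor is 5,000/1,150 = 4.34783.
r/12 = 4.34783^(1/84) − 1 ≈ 0.0176501, so r ≈ 12·0.0176501 = 21.18012%.

21.180%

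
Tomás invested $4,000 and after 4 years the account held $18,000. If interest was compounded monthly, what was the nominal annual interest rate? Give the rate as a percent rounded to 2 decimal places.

38.20%

(1 + r/12)^48 = 18,000/4,000 = 4.5.
1 + r/12 = 4.5^(1/48) ≈ 1.031831, so r/12 ≈ 0.0318311.
r ≈ 12·0.0318311 = 38.19726%.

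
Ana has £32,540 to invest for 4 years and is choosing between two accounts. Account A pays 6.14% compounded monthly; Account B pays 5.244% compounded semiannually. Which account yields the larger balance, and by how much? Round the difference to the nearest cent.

Account A, by £1,546.79

A: (1 + 0.0614/12)^48 ≈ 1.2775878507, so 32,540 × 1.2775878507 ≈ 41,572.7087.
B: (1 + 0.02622)^8 ≈ 1.2300529161, so 32,540 × 1.2300529161 ≈ 40,025.9219.
Difference ≈ 1,546.7868 in favor of A.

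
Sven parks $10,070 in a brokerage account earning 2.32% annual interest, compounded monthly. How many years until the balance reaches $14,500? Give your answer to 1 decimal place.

15.7 years

(1 + 0.00193333)^(12t) = 14,500/10,070 = 1.4399.
12t·ln(1 + 0.00193333) = ln(1.4399); 12t = 0.36459/0.00193147 ≈ 188.7622.
t ≈ 15.7302 years.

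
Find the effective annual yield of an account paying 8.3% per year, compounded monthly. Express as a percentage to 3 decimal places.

One year is 12 periods at 0.00691667 each: (1 + 0.00691667)^12 ≈ 1.086231.
EAR = 1.086231 − 1 ≈ 8.62314%.

8.623%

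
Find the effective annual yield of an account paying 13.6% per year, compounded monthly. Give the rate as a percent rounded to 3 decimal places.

14.481%

EAR = (1 + 13.6%/12)^12 − 1 = (1 + 0.0113333)^12 − 1.
(1 + 0.0113333)^12 ≈ 1.144806, so EAR ≈ 14.48059%.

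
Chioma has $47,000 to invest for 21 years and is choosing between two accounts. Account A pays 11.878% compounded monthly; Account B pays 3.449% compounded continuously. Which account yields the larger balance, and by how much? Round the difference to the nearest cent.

A: (1 + 0.11878/12)^252 ≈ 11.9665560325, so 47,000 × 11.9665560325 ≈ 562,428.1335.
B: e^(0.03449·21) = e^0.72429 ≈ 2.0632656612, so 47,000 × 2.0632656612 ≈ 96,973.4861.
Difference ≈ 465,454.6475 in favor of A.

Account A, by $465,454.65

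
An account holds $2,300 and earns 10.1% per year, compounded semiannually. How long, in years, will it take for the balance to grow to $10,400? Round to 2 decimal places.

(1 + 0.0505)^(2t) = 10,400/2,300 = 4.5217.
2t·ln(1 + 0.0505) = ln(4.5217); 2t = 1.5089/0.0492662 ≈ 30.6274.
t ≈ 15.3137 years.

15.31 years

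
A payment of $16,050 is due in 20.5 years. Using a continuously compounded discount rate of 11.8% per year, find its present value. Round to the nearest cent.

$1,428.62

P = A·e^(−rt) = 16,050·e^(−2.419).
e^(−2.419) ≈ 0.089010583552, so P ≈ 1,428.6199.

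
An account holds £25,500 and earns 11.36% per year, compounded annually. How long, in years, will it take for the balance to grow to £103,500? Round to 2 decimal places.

13.02 years

(1 + 0.1136)^t = 103,500/25,500 = 4.0588.
t·ln(1 + 0.1136) = ln(4.0588); t = 1.4009/0.107598 ≈ 13.0197.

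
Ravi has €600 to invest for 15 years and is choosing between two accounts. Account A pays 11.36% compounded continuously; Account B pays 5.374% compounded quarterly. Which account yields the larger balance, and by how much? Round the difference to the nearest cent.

Account A growth factor: e^(0.1136·15) = e^1.704 ≈ 5.495887031; balance ≈ 3,297.5322.
Account B growth factor: (1 + 0.013435)^60 ≈ 2.227172937; balance ≈ 1,336.3038.
Account A is larger by 1,961.2285.

Account A, by €1,961.23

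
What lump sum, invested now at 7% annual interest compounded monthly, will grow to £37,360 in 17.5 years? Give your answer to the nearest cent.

Periodic rate = 7%/12 = 0.00583333; 210 periods.
P = 37,360/(1 + 0.07/12)^210 ≈ 37,360/3.3920719097 ≈ 11,013.9175.

£11,013.92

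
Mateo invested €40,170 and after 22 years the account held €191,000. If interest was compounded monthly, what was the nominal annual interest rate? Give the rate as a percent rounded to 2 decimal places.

7.11%

(1 + r/12)^264 = 191,000/40,170 = 4.75479.
1 + r/12 = 4.75479^(1/264) ≈ 1.005923, so r/12 ≈ 0.00592336.
r ≈ 12·0.00592336 = 7.10803%.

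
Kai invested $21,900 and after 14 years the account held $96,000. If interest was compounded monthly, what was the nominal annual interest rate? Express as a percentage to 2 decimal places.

The 168-period growth factor is 96,000/21,900 = 4.38356.
r/12 = 4.38356^(1/168) − 1 ≈ 0.0088356, so r ≈ 12·0.0088356 = 10.60272%.

10.60%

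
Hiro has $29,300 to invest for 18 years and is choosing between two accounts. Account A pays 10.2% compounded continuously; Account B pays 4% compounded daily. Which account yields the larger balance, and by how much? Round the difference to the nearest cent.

A: e^(0.102·18) = e^1.836 ≈ 6.27140241319, so 29,300 × 6.27140241319 ≈ 183,752.0907.
B: (1 + 0.04/365)^6570 ≈ 2.0543521666, so 29,300 × 2.0543521666 ≈ 60,192.5185.
Difference ≈ 123,559.5722 in favor of A.

Account A, by $123,559.57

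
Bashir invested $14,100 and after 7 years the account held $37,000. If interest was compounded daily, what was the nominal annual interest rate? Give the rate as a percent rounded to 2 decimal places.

13.78%

The 2555-period growth factor is 37,000/14,100 = 2.62411.
r/365 = 2.62411^(1/2555) − 1 ≈ 0.000377662, so r ≈ 365·0.000377662 = 13.78465%.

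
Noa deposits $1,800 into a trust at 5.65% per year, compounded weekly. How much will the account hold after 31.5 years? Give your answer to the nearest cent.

Growth factor = (1 + 0.0565/52)^1638 ≈ 5.922649008.
A ≈ 1,800 × 5.922649008 ≈ 10,660.7682.

$10,660.77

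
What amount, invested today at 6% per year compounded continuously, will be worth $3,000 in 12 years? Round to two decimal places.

P = A·e^(−rt) = 3,000·e^(−0.72).
e^(−0.72) ≈ 0.486752256, so P ≈ 1,460.2568.

$1,460.26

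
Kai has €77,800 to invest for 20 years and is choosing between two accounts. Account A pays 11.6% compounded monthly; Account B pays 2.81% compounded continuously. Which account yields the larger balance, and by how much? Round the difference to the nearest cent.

Account A, by €646,420.98

A: (1 + 0.116/12)^240 ≈ 10.0629303595, so 77,800 × 10.0629303595 ≈ 782,895.9820.
B: e^(0.0281·20) = e^0.562 ≈ 1.75417734898, so 77,800 × 1.75417734898 ≈ 136,474.9978.
Difference ≈ 646,420.9842 in favor of A.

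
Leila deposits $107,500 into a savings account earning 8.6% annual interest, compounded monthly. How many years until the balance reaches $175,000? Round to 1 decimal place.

We need (1 + 0.00716667)^(12t) = 1.6279, so 12t = ln 1.6279 / ln 1.007167 ≈ 68.2380.
t ≈ 68.2380/12 = 5.6865 years.

5.7 years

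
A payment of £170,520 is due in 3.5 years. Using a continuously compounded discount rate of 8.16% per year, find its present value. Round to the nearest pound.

P = A·e^(−rt) = 170,520·e^(−0.2856).
e^(−0.2856) ≈ 0.751563181102, so P ≈ 128,156.5536.

£128,157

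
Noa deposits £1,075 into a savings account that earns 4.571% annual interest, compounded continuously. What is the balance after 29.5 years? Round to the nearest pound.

£4,140

A = P·e^(rt) = 1,075·e^(0.04571·29.5) = 1,075·e^1.348445.
e^1.348445 ≈ 3.851431895, so A ≈ 4,140.2893.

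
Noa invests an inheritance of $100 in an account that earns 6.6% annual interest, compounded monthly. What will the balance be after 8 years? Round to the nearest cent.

Periodic rate = 6.6%/12 = 0.0055; periods = 12·8 = 96.
A = 100·(1 + 0.0055)^96 ≈ 100·1.69308668 ≈ 169.3087.

$169.31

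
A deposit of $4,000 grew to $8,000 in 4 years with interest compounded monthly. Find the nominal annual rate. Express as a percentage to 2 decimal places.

The 48-period growth factor is 8,000/4,000 = 2.
r/12 = 2^(1/48) − 1 ≈ 0.0145453, so r ≈ 12·0.0145453 = 17.45440%.

17.45%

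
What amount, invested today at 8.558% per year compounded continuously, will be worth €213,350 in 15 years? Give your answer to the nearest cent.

P = A·e^(−rt) = 213,350·e^(−1.2837).
e^(−1.2837) ≈ 0.277010463262, so P ≈ 59,100.1823.

€59,100.18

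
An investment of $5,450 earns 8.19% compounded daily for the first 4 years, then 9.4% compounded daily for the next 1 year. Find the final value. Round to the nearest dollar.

Phase 1: 5,450·(1 + 0.0819/365)^1460 ≈ 7,562.3263.
Phase 2: 7,562.3263·(1 + 0.094/365)^365 ≈ 8,307.5668.

$8,308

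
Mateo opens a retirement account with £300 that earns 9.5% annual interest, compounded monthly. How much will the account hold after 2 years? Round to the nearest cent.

Periodic rate = 9.5%/12 = 0.00791667; periods = 12·2 = 24.
A = 300·(1 + 0.095/12)^24 ≈ 300·1.20834525 ≈ 362.5036.

£362.50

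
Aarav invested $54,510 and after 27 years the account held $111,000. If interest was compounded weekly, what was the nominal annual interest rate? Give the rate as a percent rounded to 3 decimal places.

2.635%

The 1404-period growth factor is 111,000/54,510 = 2.03632.
r/52 = 2.03632^(1/1404) − 1 ≈ 0.000506643, so r ≈ 52·0.000506643 = 2.63454%.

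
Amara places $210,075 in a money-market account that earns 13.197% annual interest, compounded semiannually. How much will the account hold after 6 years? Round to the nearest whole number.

$452,259

Periodic rate = 13.197%/2 = 0.065985; periods = 2·6 = 12.
A = 210,075·(1 + 0.065985)^12 ≈ 210,075·2.15284678466 ≈ 452,259.2883.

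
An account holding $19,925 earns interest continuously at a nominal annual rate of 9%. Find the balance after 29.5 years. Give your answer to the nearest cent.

A = P·e^(rt) = 19,925·e^(0.09·29.5) = 19,925·e^2.655.
e^2.655 ≈ 14.2249860593, so A ≈ 283,432.8472.

$283,432.85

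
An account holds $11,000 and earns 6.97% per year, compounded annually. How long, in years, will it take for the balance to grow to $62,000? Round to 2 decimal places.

(1 + 0.0697)^t = 62,000/11,000 = 5.6364.
t·ln(1 + 0.0697) = ln(5.6364); t = 1.7292/0.0673782 ≈ 25.6647.

25.66 years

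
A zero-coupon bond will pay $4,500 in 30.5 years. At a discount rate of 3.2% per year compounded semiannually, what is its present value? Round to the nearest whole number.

Growth factor = (1 + 0.016)^61 ≈ 2.63339608.
P = 4,500/2.63339608 ≈ 1,708.8200.

$1,709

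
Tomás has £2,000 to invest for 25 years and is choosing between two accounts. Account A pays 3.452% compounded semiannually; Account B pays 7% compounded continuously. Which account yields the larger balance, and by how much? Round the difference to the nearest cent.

A: (1 + 0.01726)^50 ≈ 2.35287248, so 2,000 × 2.35287248 ≈ 4,705.7450.
B: e^(0.07·25) = e^1.75 ≈ 5.754602676, so 2,000 × 5.754602676 ≈ 11,509.2054.
Difference ≈ 6,803.4604 in favor of B.

Account B, by £6,803.46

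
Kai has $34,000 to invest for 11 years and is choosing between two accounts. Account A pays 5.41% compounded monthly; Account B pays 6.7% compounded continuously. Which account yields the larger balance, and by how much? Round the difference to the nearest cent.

Account A growth factor: (1 + 0.0541/12)^132 ≈ 1.8107888221; balance ≈ 61,566.8200.
Account B growth factor: e^(0.067·11) = e^0.737 ≈ 2.0896571302; balance ≈ 71,048.3424.
Account B is larger by 9,481.5225.

Account B, by $9,481.52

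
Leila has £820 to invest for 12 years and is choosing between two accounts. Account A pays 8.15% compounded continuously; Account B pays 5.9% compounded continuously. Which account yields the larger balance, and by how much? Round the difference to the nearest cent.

Account A growth factor: e^(0.0815·12) = e^0.978 ≈ 2.659132655; balance ≈ 2,180.4888.
Account B growth factor: e^(0.059·12) = e^0.708 ≈ 2.029927341; balance ≈ 1,664.5404.
Account A is larger by 515.9484.

Account A, by £515.95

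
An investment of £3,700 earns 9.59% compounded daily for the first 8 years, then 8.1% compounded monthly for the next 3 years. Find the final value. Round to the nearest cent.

£10,151.44

Phase 1: 3,700·(1 + 0.0959/365)^2920 ≈ 7,967.9883.
Phase 2: 7,967.9883·(1 + 0.00675)^36 ≈ 10,151.4403.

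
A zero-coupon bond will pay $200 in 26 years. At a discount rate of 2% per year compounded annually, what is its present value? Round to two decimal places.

Growth factor = (1 + 0.02)^26 ≈ 1.67341811.
P = 200/1.67341811 ≈ 119.5159.

$119.52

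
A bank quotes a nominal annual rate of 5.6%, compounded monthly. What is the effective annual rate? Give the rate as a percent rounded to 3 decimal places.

One year is 12 periods at 0.00466667 each: (1 + 0.00466667)^12 ≈ 1.05746.
EAR = 1.05746 − 1 ≈ 5.74599%.

5.746%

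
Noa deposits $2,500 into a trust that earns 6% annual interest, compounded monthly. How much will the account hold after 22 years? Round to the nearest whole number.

Growth factor = (1 + 0.005)^264 ≈ 3.731129336.
A ≈ 2,500 × 3.731129336 ≈ 9,327.8233.

$9,328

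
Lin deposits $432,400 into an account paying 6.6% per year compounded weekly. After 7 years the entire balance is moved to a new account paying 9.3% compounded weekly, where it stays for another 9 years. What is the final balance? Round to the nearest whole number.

After 7 years at 6.6%: 432,400 × 1.58678039661 ≈ 686,123.8435.
Then 9 years at 9.3%: 686,123.8435 × 2.307702452003 ≈ 1,583,369.6760.

$1,583,370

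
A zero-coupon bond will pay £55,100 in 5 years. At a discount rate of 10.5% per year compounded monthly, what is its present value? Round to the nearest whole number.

£32,669

Periodic rate = 10.5%/12 = 0.00875; 60 periods.
P = 55,100/(1 + 0.00875)^60 ≈ 55,100/1.6866029818 ≈ 32,669.2177.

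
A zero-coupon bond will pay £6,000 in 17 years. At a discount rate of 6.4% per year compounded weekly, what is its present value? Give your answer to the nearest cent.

Periodic rate = 6.4%/52 = 0.00123077; 884 periods.
P = 6,000/(1 + 0.064/52)^884 ≈ 6,000/2.96634635 ≈ 2,022.6903.

£2,022.69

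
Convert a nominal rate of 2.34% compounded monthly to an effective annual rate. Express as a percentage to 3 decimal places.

EAR = (1 + 2.34%/12)^12 − 1 = (1 + 0.00195)^12 − 1.
(1 + 0.00195)^12 ≈ 1.023653, so EAR ≈ 2.36526%.

2.365%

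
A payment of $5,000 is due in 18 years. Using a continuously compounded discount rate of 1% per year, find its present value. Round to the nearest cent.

P = A·e^(−rt) = 5,000·e^(−0.18).
e^(−0.18) ≈ 0.8352702114, so P ≈ 4,176.3511.

$4,176.35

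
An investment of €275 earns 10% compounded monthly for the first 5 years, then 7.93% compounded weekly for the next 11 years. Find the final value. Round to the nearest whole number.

Phase 1: 275·(1 + 0.1/12)^60 ≈ 452.4600.
Phase 2: 452.4600·(1 + 0.001525)^572 ≈ 1,081.7494.

€1,082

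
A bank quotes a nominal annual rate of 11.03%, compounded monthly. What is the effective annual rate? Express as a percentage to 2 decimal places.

One year is 12 periods at 0.00919167 each: (1 + 0.00919167)^12 ≈ 1.116051.
EAR = 1.116051 − 1 ≈ 11.60506%.

11.61%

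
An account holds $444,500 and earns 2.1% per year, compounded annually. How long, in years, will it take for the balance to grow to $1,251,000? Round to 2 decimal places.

49.79 years

We need (1 + 0.021)^t = 2.8144, so t = ln 2.8144 / ln 1.021 ≈ 49.7893.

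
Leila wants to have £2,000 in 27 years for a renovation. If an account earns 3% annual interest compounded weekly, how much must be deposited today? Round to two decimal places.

Growth factor = (1 + 0.03/52)^1404 ≈ 2.247383018.
P = 2,000/2.247383018 ≈ 889.9240.

£889.92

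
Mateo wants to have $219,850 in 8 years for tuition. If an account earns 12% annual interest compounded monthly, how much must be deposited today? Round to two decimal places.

$84,581.34

Periodic rate = 12%/12 = 0.01; 96 periods.
P = 219,850/(1 + 0.01)^96 ≈ 219,850/2.59927292556 ≈ 84,581.3450.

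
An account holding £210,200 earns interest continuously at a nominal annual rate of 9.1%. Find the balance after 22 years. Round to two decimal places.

£1,556,289.06

A = P·e^(rt) = 210,200·e^(0.091·22) = 210,200·e^2.002.
e^2.002 ≈ 7.403848999098, so A ≈ 1,556,289.0596.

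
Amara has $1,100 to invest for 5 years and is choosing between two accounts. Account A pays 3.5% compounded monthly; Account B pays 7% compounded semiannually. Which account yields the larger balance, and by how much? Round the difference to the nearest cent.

Account B, by $241.62

Account A growth factor: (1 + 0.035/12)^60 ≈ 1.190942829; balance ≈ 1,310.0371.
Account B growth factor: (1 + 0.035)^10 ≈ 1.410598761; balance ≈ 1,551.6586.
Account B is larger by 241.6215.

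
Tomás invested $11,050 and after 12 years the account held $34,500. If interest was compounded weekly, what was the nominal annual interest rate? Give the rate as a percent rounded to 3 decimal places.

The 624-period growth factor is 34,500/11,050 = 3.12217.
r/52 = 3.12217^(1/624) − 1 ≈ 0.00182623, so r ≈ 52·0.00182623 = 9.49640%.

9.496%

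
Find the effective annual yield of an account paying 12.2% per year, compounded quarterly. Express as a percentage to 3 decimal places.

12.770%

One year is 4 periods at 0.0305 each: (1 + 0.0305)^4 ≈ 1.127696.
EAR = 1.127696 − 1 ≈ 12.76959%.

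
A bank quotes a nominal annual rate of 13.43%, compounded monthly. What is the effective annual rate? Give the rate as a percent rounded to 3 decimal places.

14.288%

EAR = (1 + 13.43%/12)^12 − 1 = (1 + 0.0111917)^12 − 1.
(1 + 0.0111917)^12 ≈ 1.142883, so EAR ≈ 14.28830%.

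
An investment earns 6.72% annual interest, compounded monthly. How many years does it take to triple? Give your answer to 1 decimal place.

16.4 years

(1 + 0.0056)^(12t) = 3.
12t = ln 3 / ln(1 + 0.0056) ≈ 1.0986/0.00558438 ≈ 196.7296.
t ≈ 16.3941.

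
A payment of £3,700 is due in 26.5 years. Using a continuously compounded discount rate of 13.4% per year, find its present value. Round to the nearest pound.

£106

P = A·e^(−rt) = 3,700·e^(−3.551).
e^(−3.551) ≈ 0.02869592937, so P ≈ 106.1749.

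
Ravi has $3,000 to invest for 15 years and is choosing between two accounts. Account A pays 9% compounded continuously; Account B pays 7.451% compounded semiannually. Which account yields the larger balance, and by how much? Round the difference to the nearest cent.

Account A, by $2,583.77

Account A growth factor: e^(0.09·15) = e^1.35 ≈ 3.8574255307; balance ≈ 11,572.2766.
Account B growth factor: (1 + 0.037255)^30 ≈ 2.996167643; balance ≈ 8,988.5029.
Account A is larger by 2,583.7737.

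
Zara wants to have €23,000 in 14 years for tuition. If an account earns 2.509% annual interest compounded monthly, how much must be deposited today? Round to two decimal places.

Growth factor = (1 + 0.02509/12)^168 ≈ 1.4203357652.
P = 23,000/1.4203357652 ≈ 16,193.3541.

€16,193.35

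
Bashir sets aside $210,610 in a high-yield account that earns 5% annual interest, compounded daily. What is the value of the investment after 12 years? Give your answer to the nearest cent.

Periodic rate = 5%/365 = 0.000136986; periods = 365·12 = 4380.
A = 210,610·(1 + 0.05/365)^4380 ≈ 210,610·1.82204392717 ≈ 383,740.6715.

$383,740.67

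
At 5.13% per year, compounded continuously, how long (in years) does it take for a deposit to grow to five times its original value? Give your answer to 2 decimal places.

31.37 years

e^(0.0513t) = 5, so 0.0513t = ln 5 ≈ 1.6094.
t ≈ 1.6094/0.0513 ≈ 31.3731.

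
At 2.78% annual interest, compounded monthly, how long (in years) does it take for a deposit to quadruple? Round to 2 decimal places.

49.92 years

(1 + 0.00231667)^(12t) = 4.
12t = ln 4 / ln(1 + 0.00231667) ≈ 1.3863/0.00231399 ≈ 599.0933.
t ≈ 49.9244.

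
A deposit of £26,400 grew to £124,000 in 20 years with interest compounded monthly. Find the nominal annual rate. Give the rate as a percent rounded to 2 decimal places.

7.76%

The 240-period growth factor is 124,000/26,400 = 4.69697.
r/12 = 4.69697^(1/240) − 1 ≈ 0.00646631, so r ≈ 12·0.00646631 = 7.75957%.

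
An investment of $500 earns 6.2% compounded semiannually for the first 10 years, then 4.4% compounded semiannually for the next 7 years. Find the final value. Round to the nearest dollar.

After 10 years at 6.2%: 500 × 1.84150671 ≈ 920.7534.
Then 7 years at 4.4%: 920.7534 × 1.356165029 ≈ 1,248.6935.

$1,249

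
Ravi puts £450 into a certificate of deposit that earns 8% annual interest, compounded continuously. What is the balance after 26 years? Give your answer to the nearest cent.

A = P·e^(rt) = 450·e^(0.08·26) = 450·e^2.08.
e^2.08 ≈ 8.004468914, so A ≈ 3,602.0110.

£3,602.01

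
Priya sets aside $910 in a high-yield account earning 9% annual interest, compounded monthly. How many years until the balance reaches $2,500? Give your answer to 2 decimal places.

11.27 years

(1 + 0.0075)^(12t) = 2,500/910 = 2.7473.
12t·ln(1 + 0.0075) = ln(2.7473); 12t = 1.0106/0.00747201 ≈ 135.2515.
t ≈ 11.2710 years.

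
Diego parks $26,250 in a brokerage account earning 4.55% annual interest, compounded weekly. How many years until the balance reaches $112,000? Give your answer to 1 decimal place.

31.9 years

(1 + 0.000875)^(52t) = 112,000/26,250 = 4.2667.
52t·ln(1 + 0.000875) = ln(4.2667); 52t = 1.4508/0.000874617 ≈ 1658.8200.
t ≈ 31.9004 years.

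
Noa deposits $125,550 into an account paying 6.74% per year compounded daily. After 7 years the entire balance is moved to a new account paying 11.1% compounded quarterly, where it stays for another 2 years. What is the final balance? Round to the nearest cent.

$250,494.28

Phase 1: 125,550·(1 + 0.0674/365)^2555 ≈ 201,232.4143.
Phase 2: 201,232.4143·(1 + 0.02775)^8 ≈ 250,494.2847.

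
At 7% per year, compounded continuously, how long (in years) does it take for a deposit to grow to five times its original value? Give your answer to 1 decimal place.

e^(0.07t) = 5, so 0.07t = ln 5 ≈ 1.6094.
t ≈ 1.6094/0.07 ≈ 22.9920.

23.0 years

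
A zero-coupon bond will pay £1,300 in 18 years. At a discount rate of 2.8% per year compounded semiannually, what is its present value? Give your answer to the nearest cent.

£788.09

Growth factor = (1 + 0.014)^36 ≈ 1.649553402.
P = 1,300/1.649553402 ≈ 788.0921.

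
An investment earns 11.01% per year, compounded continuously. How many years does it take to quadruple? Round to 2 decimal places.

e^(0.1101t) = 4, so 0.1101t = ln 4 ≈ 1.3863.
t ≈ 1.3863/0.1101 ≈ 12.5912.

12.59 years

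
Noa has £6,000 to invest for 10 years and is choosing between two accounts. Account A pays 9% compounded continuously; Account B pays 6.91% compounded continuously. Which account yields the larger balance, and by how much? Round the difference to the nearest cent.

Account A, by £2,783.36

Account A growth factor: e^(0.09·10) = e^0.9 ≈ 2.4596031112; balance ≈ 14,757.6187.
Account B growth factor: e^(0.0691·10) = e^0.691 ≈ 1.995710246; balance ≈ 11,974.2615.
Account A is larger by 2,783.3572.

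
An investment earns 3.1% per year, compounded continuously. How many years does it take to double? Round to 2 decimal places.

22.36 years

e^(0.031t) = 2, so 0.031t = ln 2 ≈ 0.69315.
t ≈ 0.69315/0.031 ≈ 22.3596.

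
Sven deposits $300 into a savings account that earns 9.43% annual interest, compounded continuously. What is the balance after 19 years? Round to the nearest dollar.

A = P·e^(rt) = 300·e^(0.0943·19) = 300·e^1.7917.
e^1.7917 ≈ 5.999643195, so A ≈ 1,799.8930.

$1,800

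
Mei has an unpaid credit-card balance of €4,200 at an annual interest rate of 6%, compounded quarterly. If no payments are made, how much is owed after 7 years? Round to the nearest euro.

€6,372

Periodic rate = 6%/4 = 0.015; periods = 4·7 = 28.
A = 4,200·(1 + 0.015)^28 ≈ 4,200·1.51722218 ≈ 6,372.3332.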